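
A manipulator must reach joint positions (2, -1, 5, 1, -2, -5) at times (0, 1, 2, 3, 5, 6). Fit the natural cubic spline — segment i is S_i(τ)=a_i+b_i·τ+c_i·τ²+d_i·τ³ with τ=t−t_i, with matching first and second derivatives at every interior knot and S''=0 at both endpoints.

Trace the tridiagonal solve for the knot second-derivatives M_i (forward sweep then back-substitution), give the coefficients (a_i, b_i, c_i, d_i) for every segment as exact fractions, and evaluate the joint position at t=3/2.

Δ: Δ0=-3, Δ1=6, Δ2=-4, Δ3=-3/2, Δ4=-3
row 1: diag=4, rhs=54; c'=1/4, d'=27/2
row 2: denom=4−1·1/4=15/4; d'=(-60−1·27/2)/(15/4)=-98/5
row 3: denom=6−1·4/15=86/15; d'=(15−1·-98/5)/(86/15)=519/86
row 4: denom=6−2·15/43=228/43; d'=(-9−2·519/86)/(228/43)=-151/38
back: M4=-151/38
back: M3=519/86−15/43·-151/38=141/19
back: M2=-98/5−4/15·141/19=-410/19
back: M1=27/2−1/4·-410/19=359/19
M: M0=0, M1=359/19, M2=-410/19, M3=141/19, M4=-151/38, M5=0
seg 0: a=2, c=M0/2=0, d=(M1−M0)/(6·1)=359/114, b=Δ0−h0·(2M0+M1)/6=-701/114
seg 1: a=-1, c=M1/2=359/38, d=(M2−M1)/(6·1)=-769/114, b=Δ1−h1·(2M1+M2)/6=188/57
seg 2: a=5, c=M2/2=-205/19, d=(M3−M2)/(6·1)=29/6, b=Δ2−h2·(2M2+M3)/6=223/114
seg 3: a=1, c=M3/2=141/38, d=(M4−M3)/(6·2)=-433/456, b=Δ3−h3·(2M3+M4)/6=-292/57
seg 4: a=-2, c=M4/2=-151/76, d=(M5−M4)/(6·1)=151/228, b=Δ4−h4·(2M4+M5)/6=-191/114
t_q=3/2 → seg 1, τ=1/2; S=-1+188/57·τ+359/38·τ²+-769/114·τ³=659/304

  seg 0: a=2 b=-701/114 c=0 d=359/114
  seg 1: a=-1 b=188/57 c=359/38 d=-769/114
  seg 2: a=5 b=223/114 c=-205/19 d=29/6
  seg 3: a=1 b=-292/57 c=141/38 d=-433/456
  seg 4: a=-2 b=-191/114 c=-151/76 d=151/228
S(3/2) = 659/304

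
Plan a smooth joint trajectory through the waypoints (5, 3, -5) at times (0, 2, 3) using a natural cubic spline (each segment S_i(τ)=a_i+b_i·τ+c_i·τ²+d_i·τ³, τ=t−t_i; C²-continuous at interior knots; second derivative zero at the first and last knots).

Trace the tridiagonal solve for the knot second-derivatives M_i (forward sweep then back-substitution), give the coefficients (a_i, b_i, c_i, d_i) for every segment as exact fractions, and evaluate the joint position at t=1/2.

Δ: Δ0=-1, Δ1=-8
row 1: diag=6, rhs=-42; c'=1/6, d'=-7
back: M1=-7
M: M0=0, M1=-7, M2=0
seg 0: a=5, c=M0/2=0, d=(M1−M0)/(6·2)=-7/12, b=Δ0−h0·(2M0+M1)/6=4/3
seg 1: a=3, c=M1/2=-7/2, d=(M2−M1)/(6·1)=7/6, b=Δ1−h1·(2M1+M2)/6=-17/3
t_q=1/2 → seg 0, τ=1/2; S=5+4/3·τ+0·τ²+-7/12·τ³=179/32

  seg 0: a=5 b=4/3 c=0 d=-7/12
  seg 1: a=3 b=-17/3 c=-7/2 d=7/6
S(1/2) = 179/32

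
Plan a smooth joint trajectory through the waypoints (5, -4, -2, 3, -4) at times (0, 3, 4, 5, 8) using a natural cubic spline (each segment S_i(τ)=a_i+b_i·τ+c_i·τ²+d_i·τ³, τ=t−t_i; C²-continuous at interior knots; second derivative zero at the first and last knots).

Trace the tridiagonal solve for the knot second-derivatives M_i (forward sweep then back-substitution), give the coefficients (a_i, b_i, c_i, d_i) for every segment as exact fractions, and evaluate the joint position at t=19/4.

  seg 0: a=5 b=-1091/240 c=0 d=371/2160
  seg 1: a=-4 b=11/120 c=371/240 d=29/80
  seg 2: a=-2 b=205/48 c=79/30 d=-457/240
  seg 3: a=3 b=153/40 c=-739/240 d=739/2160
S(19/4) = 9631/5120

Δ: Δ0=-3, Δ1=2, Δ2=5, Δ3=-7/3
row 1: diag=8, rhs=30; c'=1/8, d'=15/4
row 2: denom=4−1·1/8=31/8; d'=(18−1·15/4)/(31/8)=114/31
row 3: denom=8−1·8/31=240/31; d'=(-44−1·114/31)/(240/31)=-739/120
back: M3=-739/120
back: M2=114/31−8/31·-739/120=79/15
back: M1=15/4−1/8·79/15=371/120
M: M0=0, M1=371/120, M2=79/15, M3=-739/120, M4=0
seg 0: a=5, c=M0/2=0, d=(M1−M0)/(6·3)=371/2160, b=Δ0−h0·(2M0+M1)/6=-1091/240
seg 1: a=-4, c=M1/2=371/240, d=(M2−M1)/(6·1)=29/80, b=Δ1−h1·(2M1+M2)/6=11/120
seg 2: a=-2, c=M2/2=79/30, d=(M3−M2)/(6·1)=-457/240, b=Δ2−h2·(2M2+M3)/6=205/48
seg 3: a=3, c=M3/2=-739/240, d=(M4−M3)/(6·3)=739/2160, b=Δ3−h3·(2M3+M4)/6=153/40
t_q=19/4 → seg 2, τ=3/4; S=-2+205/48·τ+79/30·τ²+-457/240·τ³=9631/5120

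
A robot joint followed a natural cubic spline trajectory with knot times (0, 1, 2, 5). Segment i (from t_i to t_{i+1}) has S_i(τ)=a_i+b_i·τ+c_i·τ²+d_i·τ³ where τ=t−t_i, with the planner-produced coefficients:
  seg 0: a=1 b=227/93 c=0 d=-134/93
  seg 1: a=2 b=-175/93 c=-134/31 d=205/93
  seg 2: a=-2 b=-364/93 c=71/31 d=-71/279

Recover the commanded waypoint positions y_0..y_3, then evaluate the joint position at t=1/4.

y_0=1 y_1=2 y_2=-2 y_3=0
S(1/4) = 1575/992

y_0 = S_0(0) = a_0 = 1
y_1 = S_1(0) = a_1 = 2
y_2 = S_2(0) = a_2 = -2
y_3 = S_2(3) = 0
t_q=1/4 is in segment 0 (τ=1/4); S_0(τ)=1575/992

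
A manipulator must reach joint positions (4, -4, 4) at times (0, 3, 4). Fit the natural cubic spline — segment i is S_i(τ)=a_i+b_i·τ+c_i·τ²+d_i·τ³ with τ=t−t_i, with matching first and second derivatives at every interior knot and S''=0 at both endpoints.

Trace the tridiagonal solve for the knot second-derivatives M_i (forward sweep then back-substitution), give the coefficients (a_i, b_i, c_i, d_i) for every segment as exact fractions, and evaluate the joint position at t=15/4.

  seg 0: a=4 b=-20/3 c=0 d=4/9
  seg 1: a=-4 b=16/3 c=4 d=-4/3
S(15/4) = 27/16

Δ: Δ0=-8/3, Δ1=8
row 1: diag=8, rhs=64; c'=1/8, d'=8
back: M1=8
M: M0=0, M1=8, M2=0
seg 0: a=4, c=M0/2=0, d=(M1−M0)/(6·3)=4/9, b=Δ0−h0·(2M0+M1)/6=-20/3
seg 1: a=-4, c=M1/2=4, d=(M2−M1)/(6·1)=-4/3, b=Δ1−h1·(2M1+M2)/6=16/3
t_q=15/4 → seg 1, τ=3/4; S=-4+16/3·τ+4·τ²+-4/3·τ³=27/16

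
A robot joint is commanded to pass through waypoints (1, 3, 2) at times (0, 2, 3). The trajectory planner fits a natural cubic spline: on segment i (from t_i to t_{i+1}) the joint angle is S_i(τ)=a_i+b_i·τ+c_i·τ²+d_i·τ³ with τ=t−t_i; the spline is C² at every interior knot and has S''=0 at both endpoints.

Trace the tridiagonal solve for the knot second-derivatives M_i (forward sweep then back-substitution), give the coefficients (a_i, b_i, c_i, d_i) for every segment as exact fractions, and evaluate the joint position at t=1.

Δ: Δ0=1, Δ1=-1
row 1: diag=6, rhs=-12; c'=1/6, d'=-2
back: M1=-2
M: M0=0, M1=-2, M2=0
seg 0: a=1, c=M0/2=0, d=(M1−M0)/(6·2)=-1/6, b=Δ0−h0·(2M0+M1)/6=5/3
seg 1: a=3, c=M1/2=-1, d=(M2−M1)/(6·1)=1/3, b=Δ1−h1·(2M1+M2)/6=-1/3
t_q=1 → seg 0, τ=1; S=1+5/3·τ+0·τ²+-1/6·τ³=5/2

  seg 0: a=1 b=5/3 c=0 d=-1/6
  seg 1: a=3 b=-1/3 c=-1 d=1/3
S(1) = 5/2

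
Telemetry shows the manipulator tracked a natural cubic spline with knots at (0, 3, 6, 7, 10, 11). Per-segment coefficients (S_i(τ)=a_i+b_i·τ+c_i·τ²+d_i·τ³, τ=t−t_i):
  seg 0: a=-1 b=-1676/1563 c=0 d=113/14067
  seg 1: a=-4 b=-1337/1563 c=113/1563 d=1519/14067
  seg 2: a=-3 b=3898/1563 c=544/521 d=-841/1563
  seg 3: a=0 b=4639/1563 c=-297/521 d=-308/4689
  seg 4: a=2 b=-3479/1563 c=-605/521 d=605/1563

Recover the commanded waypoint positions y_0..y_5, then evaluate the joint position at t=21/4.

y_0=-1 y_1=-4 y_2=-3 y_3=0 y_4=2 y_5=-1
S(21/4) = -144335/33344

y_0 = S_0(0) = a_0 = -1
y_1 = S_1(0) = a_1 = -4
y_2 = S_2(0) = a_2 = -3
y_3 = S_3(0) = a_3 = 0
y_4 = S_4(0) = a_4 = 2
y_5 = S_4(1) = -1
t_q=21/4 is in segment 1 (τ=9/4); S_1(τ)=-144335/33344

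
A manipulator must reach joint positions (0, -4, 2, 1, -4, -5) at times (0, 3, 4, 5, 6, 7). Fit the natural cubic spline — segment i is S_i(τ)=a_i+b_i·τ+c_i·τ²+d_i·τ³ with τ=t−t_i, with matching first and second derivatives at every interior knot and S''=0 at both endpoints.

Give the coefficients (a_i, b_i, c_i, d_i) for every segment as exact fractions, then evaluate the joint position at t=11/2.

Δ: Δ0=-4/3, Δ1=6, Δ2=-1, Δ3=-5, Δ4=-1
row 1: diag=8, rhs=44; c'=1/8, d'=11/2
row 2: denom=4−1·1/8=31/8; d'=(-42−1·11/2)/(31/8)=-380/31
row 3: denom=4−1·8/31=116/31; d'=(-24−1·-380/31)/(116/31)=-91/29
row 4: denom=4−1·31/116=433/116; d'=(24−1·-91/29)/(433/116)=3148/433
back: M4=3148/433
back: M3=-91/29−31/116·3148/433=-2200/433
back: M2=-380/31−8/31·-2200/433=-4740/433
back: M1=11/2−1/8·-4740/433=2974/433
M: M0=0, M1=2974/433, M2=-4740/433, M3=-2200/433, M4=3148/433, M5=0
seg 0: a=0, c=M0/2=0, d=(M1−M0)/(6·3)=1487/3897, b=Δ0−h0·(2M0+M1)/6=-6193/1299
seg 1: a=-4, c=M1/2=1487/433, d=(M2−M1)/(6·1)=-3857/1299, b=Δ1−h1·(2M1+M2)/6=7190/1299
seg 2: a=2, c=M2/2=-2370/433, d=(M3−M2)/(6·1)=1270/1299, b=Δ2−h2·(2M2+M3)/6=4541/1299
seg 3: a=1, c=M3/2=-1100/433, d=(M4−M3)/(6·1)=2674/1299, b=Δ3−h3·(2M3+M4)/6=-5869/1299
seg 4: a=-4, c=M4/2=1574/433, d=(M5−M4)/(6·1)=-1574/1299, b=Δ4−h4·(2M4+M5)/6=-4447/1299
t_q=11/2 → seg 3, τ=1/2; S=1+-5869/1299·τ+-1100/433·τ²+2674/1299·τ³=-2835/1732

  seg 0: a=0 b=-6193/1299 c=0 d=1487/3897
  seg 1: a=-4 b=7190/1299 c=1487/433 d=-3857/1299
  seg 2: a=2 b=4541/1299 c=-2370/433 d=1270/1299
  seg 3: a=1 b=-5869/1299 c=-1100/433 d=2674/1299
  seg 4: a=-4 b=-4447/1299 c=1574/433 d=-1574/1299
S(11/2) = -2835/1732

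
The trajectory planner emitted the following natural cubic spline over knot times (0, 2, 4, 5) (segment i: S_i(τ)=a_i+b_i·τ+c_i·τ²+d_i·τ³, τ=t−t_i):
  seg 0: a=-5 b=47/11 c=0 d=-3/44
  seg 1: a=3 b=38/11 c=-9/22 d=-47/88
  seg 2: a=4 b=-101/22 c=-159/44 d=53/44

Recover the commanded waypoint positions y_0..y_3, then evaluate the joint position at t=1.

y_0=-5 y_1=3 y_2=4 y_3=-3
S(1) = -35/44

y_0 = S_0(0) = a_0 = -5
y_1 = S_1(0) = a_1 = 3
y_2 = S_2(0) = a_2 = 4
y_3 = S_2(1) = -3
t_q=1 is in segment 0 (τ=1); S_0(τ)=-35/44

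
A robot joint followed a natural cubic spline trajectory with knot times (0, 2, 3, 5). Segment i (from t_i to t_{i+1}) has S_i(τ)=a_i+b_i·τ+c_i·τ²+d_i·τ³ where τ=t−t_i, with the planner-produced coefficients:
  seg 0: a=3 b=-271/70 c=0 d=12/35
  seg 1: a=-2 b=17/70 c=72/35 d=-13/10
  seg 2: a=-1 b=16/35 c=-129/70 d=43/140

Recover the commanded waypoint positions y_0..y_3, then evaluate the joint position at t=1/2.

y_0=3 y_1=-2 y_2=-1 y_3=-5
S(1/2) = 31/28

y_0 = S_0(0) = a_0 = 3
y_1 = S_1(0) = a_1 = -2
y_2 = S_2(0) = a_2 = -1
y_3 = S_2(2) = -5
t_q=1/2 is in segment 0 (τ=1/2); S_0(τ)=31/28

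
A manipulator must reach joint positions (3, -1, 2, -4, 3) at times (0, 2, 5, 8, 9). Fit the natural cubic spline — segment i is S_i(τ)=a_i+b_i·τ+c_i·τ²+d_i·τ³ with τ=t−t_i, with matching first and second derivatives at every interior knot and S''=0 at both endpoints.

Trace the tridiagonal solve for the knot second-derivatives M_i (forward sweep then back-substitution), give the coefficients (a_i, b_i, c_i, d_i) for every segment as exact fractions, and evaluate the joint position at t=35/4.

Δ: Δ0=-2, Δ1=1, Δ2=-2, Δ3=7
row 1: diag=10, rhs=18; c'=3/10, d'=9/5
row 2: denom=12−3·3/10=111/10; d'=(-18−3·9/5)/(111/10)=-78/37
row 3: denom=8−3·10/37=266/37; d'=(54−3·-78/37)/(266/37)=1116/133
back: M3=1116/133
back: M2=-78/37−10/37·1116/133=-582/133
back: M1=9/5−3/10·-582/133=414/133
M: M0=0, M1=414/133, M2=-582/133, M3=1116/133, M4=0
seg 0: a=3, c=M0/2=0, d=(M1−M0)/(6·2)=69/266, b=Δ0−h0·(2M0+M1)/6=-404/133
seg 1: a=-1, c=M1/2=207/133, d=(M2−M1)/(6·3)=-166/399, b=Δ1−h1·(2M1+M2)/6=10/133
seg 2: a=2, c=M2/2=-291/133, d=(M3−M2)/(6·3)=283/399, b=Δ2−h2·(2M2+M3)/6=-242/133
seg 3: a=-4, c=M3/2=558/133, d=(M4−M3)/(6·1)=-186/133, b=Δ3−h3·(2M3+M4)/6=559/133
t_q=35/4 → seg 3, τ=3/4; S=-4+559/133·τ+558/133·τ²+-186/133·τ³=3925/4256

  seg 0: a=3 b=-404/133 c=0 d=69/266
  seg 1: a=-1 b=10/133 c=207/133 d=-166/399
  seg 2: a=2 b=-242/133 c=-291/133 d=283/399
  seg 3: a=-4 b=559/133 c=558/133 d=-186/133
S(35/4) = 3925/4256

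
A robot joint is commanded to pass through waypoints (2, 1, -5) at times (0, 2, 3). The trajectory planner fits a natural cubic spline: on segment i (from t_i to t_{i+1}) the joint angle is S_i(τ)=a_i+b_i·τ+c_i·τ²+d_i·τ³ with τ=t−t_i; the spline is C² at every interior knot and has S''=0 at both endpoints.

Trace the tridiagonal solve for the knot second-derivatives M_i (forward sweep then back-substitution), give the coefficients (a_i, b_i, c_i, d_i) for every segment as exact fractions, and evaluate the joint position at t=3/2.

  seg 0: a=2 b=4/3 c=0 d=-11/24
  seg 1: a=1 b=-25/6 c=-11/4 d=11/12
S(3/2) = 157/64

Δ: Δ0=-1/2, Δ1=-6
row 1: diag=6, rhs=-33; c'=1/6, d'=-11/2
back: M1=-11/2
M: M0=0, M1=-11/2, M2=0
seg 0: a=2, c=M0/2=0, d=(M1−M0)/(6·2)=-11/24, b=Δ0−h0·(2M0+M1)/6=4/3
seg 1: a=1, c=M1/2=-11/4, d=(M2−M1)/(6·1)=11/12, b=Δ1−h1·(2M1+M2)/6=-25/6
t_q=3/2 → seg 0, τ=3/2; S=2+4/3·τ+0·τ²+-11/24·τ³=157/64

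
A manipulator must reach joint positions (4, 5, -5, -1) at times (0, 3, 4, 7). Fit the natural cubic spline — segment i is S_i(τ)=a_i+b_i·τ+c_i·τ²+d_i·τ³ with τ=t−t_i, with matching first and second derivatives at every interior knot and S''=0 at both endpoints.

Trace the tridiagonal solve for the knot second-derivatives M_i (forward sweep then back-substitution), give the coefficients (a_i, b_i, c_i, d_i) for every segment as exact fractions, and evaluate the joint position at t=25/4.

Δ: Δ0=1/3, Δ1=-10, Δ2=4/3
row 1: diag=8, rhs=-62; c'=1/8, d'=-31/4
row 2: denom=8−1·1/8=63/8; d'=(68−1·-31/4)/(63/8)=202/21
back: M2=202/21
back: M1=-31/4−1/8·202/21=-188/21
M: M0=0, M1=-188/21, M2=202/21, M3=0
seg 0: a=4, c=M0/2=0, d=(M1−M0)/(6·3)=-94/189, b=Δ0−h0·(2M0+M1)/6=101/21
seg 1: a=5, c=M1/2=-94/21, d=(M2−M1)/(6·1)=65/21, b=Δ1−h1·(2M1+M2)/6=-181/21
seg 2: a=-5, c=M2/2=101/21, d=(M3−M2)/(6·3)=-101/189, b=Δ2−h2·(2M2+M3)/6=-58/7
t_q=25/4 → seg 2, τ=9/4; S=-5+-58/7·τ+101/21·τ²+-101/189·τ³=-2411/448

  seg 0: a=4 b=101/21 c=0 d=-94/189
  seg 1: a=5 b=-181/21 c=-94/21 d=65/21
  seg 2: a=-5 b=-58/7 c=101/21 d=-101/189
S(25/4) = -2411/448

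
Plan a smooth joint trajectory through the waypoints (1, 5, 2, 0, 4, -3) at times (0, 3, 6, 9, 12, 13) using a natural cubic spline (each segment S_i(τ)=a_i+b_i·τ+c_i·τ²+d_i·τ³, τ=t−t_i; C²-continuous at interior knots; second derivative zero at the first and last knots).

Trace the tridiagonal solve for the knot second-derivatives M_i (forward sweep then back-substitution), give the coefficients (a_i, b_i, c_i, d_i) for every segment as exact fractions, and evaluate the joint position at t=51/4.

  seg 0: a=1 b=758/403 c=0 d=-662/10881
  seg 1: a=5 b=96/403 c=-662/1209 d=163/3627
  seg 2: a=2 b=-739/403 c=-173/1209 d=1930/10881
  seg 3: a=0 b=65/31 c=1757/1209 d=-6194/10881
  seg 4: a=4 b=-1835/403 c=-1479/403 d=493/403
S(51/4) = -24845/25792

Δ: Δ0=4/3, Δ1=-1, Δ2=-2/3, Δ3=4/3, Δ4=-7
row 1: diag=12, rhs=-14; c'=1/4, d'=-7/6
row 2: denom=12−3·1/4=45/4; d'=(2−3·-7/6)/(45/4)=22/45
row 3: denom=12−3·4/15=56/5; d'=(12−3·22/45)/(56/5)=79/84
row 4: denom=8−3·15/56=403/56; d'=(-50−3·79/84)/(403/56)=-2958/403
back: M4=-2958/403
back: M3=79/84−15/56·-2958/403=3514/1209
back: M2=22/45−4/15·3514/1209=-346/1209
back: M1=-7/6−1/4·-346/1209=-1324/1209
M: M0=0, M1=-1324/1209, M2=-346/1209, M3=3514/1209, M4=-2958/403, M5=0
seg 0: a=1, c=M0/2=0, d=(M1−M0)/(6·3)=-662/10881, b=Δ0−h0·(2M0+M1)/6=758/403
seg 1: a=5, c=M1/2=-662/1209, d=(M2−M1)/(6·3)=163/3627, b=Δ1−h1·(2M1+M2)/6=96/403
seg 2: a=2, c=M2/2=-173/1209, d=(M3−M2)/(6·3)=1930/10881, b=Δ2−h2·(2M2+M3)/6=-739/403
seg 3: a=0, c=M3/2=1757/1209, d=(M4−M3)/(6·3)=-6194/10881, b=Δ3−h3·(2M3+M4)/6=65/31
seg 4: a=4, c=M4/2=-1479/403, d=(M5−M4)/(6·1)=493/403, b=Δ4−h4·(2M4+M5)/6=-1835/403
t_q=51/4 → seg 4, τ=3/4; S=4+-1835/403·τ+-1479/403·τ²+493/403·τ³=-24845/25792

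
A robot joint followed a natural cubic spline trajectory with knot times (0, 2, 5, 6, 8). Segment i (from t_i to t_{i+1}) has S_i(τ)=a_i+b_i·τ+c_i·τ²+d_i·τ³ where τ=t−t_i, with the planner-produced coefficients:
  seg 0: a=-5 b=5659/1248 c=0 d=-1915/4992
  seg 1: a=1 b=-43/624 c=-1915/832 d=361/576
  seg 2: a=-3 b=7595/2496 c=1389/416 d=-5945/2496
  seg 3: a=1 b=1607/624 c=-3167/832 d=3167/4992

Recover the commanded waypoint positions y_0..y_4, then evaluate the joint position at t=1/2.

y_0 = S_0(0) = a_0 = -5
y_1 = S_1(0) = a_1 = 1
y_2 = S_2(0) = a_2 = -3
y_3 = S_3(0) = a_3 = 1
y_4 = S_3(2) = -4
t_q=1/2 is in segment 0 (τ=1/2); S_0(τ)=-37017/13312

y_0=-5 y_1=1 y_2=-3 y_3=1 y_4=-4
S(1/2) = -37017/13312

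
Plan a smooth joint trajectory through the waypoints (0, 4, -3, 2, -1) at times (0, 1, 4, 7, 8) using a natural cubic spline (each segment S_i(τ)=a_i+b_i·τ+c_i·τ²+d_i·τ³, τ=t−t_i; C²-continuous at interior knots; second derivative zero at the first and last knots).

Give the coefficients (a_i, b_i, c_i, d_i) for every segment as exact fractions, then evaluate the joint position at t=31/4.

Δ: Δ0=4, Δ1=-7/3, Δ2=5/3, Δ3=-3
row 1: diag=8, rhs=-38; c'=3/8, d'=-19/4
row 2: denom=12−3·3/8=87/8; d'=(24−3·-19/4)/(87/8)=102/29
row 3: denom=8−3·8/29=208/29; d'=(-28−3·102/29)/(208/29)=-43/8
back: M3=-43/8
back: M2=102/29−8/29·-43/8=5
back: M1=-19/4−3/8·5=-53/8
M: M0=0, M1=-53/8, M2=5, M3=-43/8, M4=0
seg 0: a=0, c=M0/2=0, d=(M1−M0)/(6·1)=-53/48, b=Δ0−h0·(2M0+M1)/6=245/48
seg 1: a=4, c=M1/2=-53/16, d=(M2−M1)/(6·3)=31/48, b=Δ1−h1·(2M1+M2)/6=43/24
seg 2: a=-3, c=M2/2=5/2, d=(M3−M2)/(6·3)=-83/144, b=Δ2−h2·(2M2+M3)/6=-31/48
seg 3: a=2, c=M3/2=-43/16, d=(M4−M3)/(6·1)=43/48, b=Δ3−h3·(2M3+M4)/6=-29/24
t_q=31/4 → seg 3, τ=3/4; S=2+-29/24·τ+-43/16·τ²+43/48·τ³=-41/1024

  seg 0: a=0 b=245/48 c=0 d=-53/48
  seg 1: a=4 b=43/24 c=-53/16 d=31/48
  seg 2: a=-3 b=-31/48 c=5/2 d=-83/144
  seg 3: a=2 b=-29/24 c=-43/16 d=43/48
S(31/4) = -41/1024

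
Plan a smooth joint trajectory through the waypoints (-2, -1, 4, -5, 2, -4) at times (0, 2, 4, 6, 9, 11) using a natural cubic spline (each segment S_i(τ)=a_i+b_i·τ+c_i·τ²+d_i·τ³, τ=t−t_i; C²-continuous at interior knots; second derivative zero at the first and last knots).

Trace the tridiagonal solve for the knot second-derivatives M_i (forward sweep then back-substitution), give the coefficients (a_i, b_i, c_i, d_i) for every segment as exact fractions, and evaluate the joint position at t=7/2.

Δ: Δ0=1/2, Δ1=5/2, Δ2=-9/2, Δ3=7/3, Δ4=-3
row 1: diag=8, rhs=12; c'=1/4, d'=3/2
row 2: denom=8−2·1/4=15/2; d'=(-42−2·3/2)/(15/2)=-6
row 3: denom=10−2·4/15=142/15; d'=(41−2·-6)/(142/15)=795/142
row 4: denom=10−3·45/142=1285/142; d'=(-32−3·795/142)/(1285/142)=-6929/1285
back: M4=-6929/1285
back: M3=795/142−45/142·-6929/1285=1878/257
back: M2=-6−4/15·1878/257=-10214/1285
back: M1=3/2−1/4·-10214/1285=4481/1285
M: M0=0, M1=4481/1285, M2=-10214/1285, M3=1878/257, M4=-6929/1285, M5=0
seg 0: a=-2, c=M0/2=0, d=(M1−M0)/(6·2)=4481/15420, b=Δ0−h0·(2M0+M1)/6=-5107/7710
seg 1: a=-1, c=M1/2=4481/2570, d=(M2−M1)/(6·2)=-2939/3084, b=Δ1−h1·(2M1+M2)/6=21779/7710
seg 2: a=4, c=M2/2=-5107/1285, d=(M3−M2)/(6·2)=4901/3855, b=Δ2−h2·(2M2+M3)/6=-12619/7710
seg 3: a=-5, c=M3/2=939/257, d=(M4−M3)/(6·3)=-16319/23130, b=Δ3−h3·(2M3+M4)/6=-17563/7710
seg 4: a=2, c=M4/2=-6929/2570, d=(M5−M4)/(6·2)=6929/15420, b=Δ4−h4·(2M4+M5)/6=2293/3855
t_q=7/2 → seg 1, τ=3/2; S=-1+21779/7710·τ+4481/2570·τ²+-2939/3084·τ³=162173/41120

  seg 0: a=-2 b=-5107/7710 c=0 d=4481/15420
  seg 1: a=-1 b=21779/7710 c=4481/2570 d=-2939/3084
  seg 2: a=4 b=-12619/7710 c=-5107/1285 d=4901/3855
  seg 3: a=-5 b=-17563/7710 c=939/257 d=-16319/23130
  seg 4: a=2 b=2293/3855 c=-6929/2570 d=6929/15420
S(7/2) = 162173/41120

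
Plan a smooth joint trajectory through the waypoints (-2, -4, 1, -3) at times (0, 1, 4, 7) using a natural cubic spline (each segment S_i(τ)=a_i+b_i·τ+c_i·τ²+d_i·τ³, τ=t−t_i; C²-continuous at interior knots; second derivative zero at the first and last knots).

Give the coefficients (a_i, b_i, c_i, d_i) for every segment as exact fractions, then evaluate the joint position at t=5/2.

  seg 0: a=-2 b=-227/87 c=0 d=53/87
  seg 1: a=-4 b=-68/87 c=53/29 d=-88/261
  seg 2: a=1 b=94/87 c=-35/29 d=35/261
S(5/2) = -255/116

Δ: Δ0=-2, Δ1=5/3, Δ2=-4/3
row 1: diag=8, rhs=22; c'=3/8, d'=11/4
row 2: denom=12−3·3/8=87/8; d'=(-18−3·11/4)/(87/8)=-70/29
back: M2=-70/29
back: M1=11/4−3/8·-70/29=106/29
M: M0=0, M1=106/29, M2=-70/29, M3=0
seg 0: a=-2, c=M0/2=0, d=(M1−M0)/(6·1)=53/87, b=Δ0−h0·(2M0+M1)/6=-227/87
seg 1: a=-4, c=M1/2=53/29, d=(M2−M1)/(6·3)=-88/261, b=Δ1−h1·(2M1+M2)/6=-68/87
seg 2: a=1, c=M2/2=-35/29, d=(M3−M2)/(6·3)=35/261, b=Δ2−h2·(2M2+M3)/6=94/87
t_q=5/2 → seg 1, τ=3/2; S=-4+-68/87·τ+53/29·τ²+-88/261·τ³=-255/116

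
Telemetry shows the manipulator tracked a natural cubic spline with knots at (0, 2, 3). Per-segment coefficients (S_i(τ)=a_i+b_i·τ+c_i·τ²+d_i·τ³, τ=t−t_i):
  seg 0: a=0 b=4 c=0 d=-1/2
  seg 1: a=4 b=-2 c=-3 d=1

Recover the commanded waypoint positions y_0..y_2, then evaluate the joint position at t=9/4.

y_0 = S_0(0) = a_0 = 0
y_1 = S_1(0) = a_1 = 4
y_2 = S_1(1) = 0
t_q=9/4 is in segment 1 (τ=1/4); S_1(τ)=213/64

y_0=0 y_1=4 y_2=0
S(9/4) = 213/64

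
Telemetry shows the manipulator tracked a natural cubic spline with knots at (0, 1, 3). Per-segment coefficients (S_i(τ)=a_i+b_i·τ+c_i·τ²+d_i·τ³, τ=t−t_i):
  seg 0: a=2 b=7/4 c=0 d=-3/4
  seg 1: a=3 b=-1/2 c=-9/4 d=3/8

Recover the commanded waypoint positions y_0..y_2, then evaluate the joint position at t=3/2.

y_0=2 y_1=3 y_2=-4
S(3/2) = 143/64

y_0 = S_0(0) = a_0 = 2
y_1 = S_1(0) = a_1 = 3
y_2 = S_1(2) = -4
t_q=3/2 is in segment 1 (τ=1/2); S_1(τ)=143/64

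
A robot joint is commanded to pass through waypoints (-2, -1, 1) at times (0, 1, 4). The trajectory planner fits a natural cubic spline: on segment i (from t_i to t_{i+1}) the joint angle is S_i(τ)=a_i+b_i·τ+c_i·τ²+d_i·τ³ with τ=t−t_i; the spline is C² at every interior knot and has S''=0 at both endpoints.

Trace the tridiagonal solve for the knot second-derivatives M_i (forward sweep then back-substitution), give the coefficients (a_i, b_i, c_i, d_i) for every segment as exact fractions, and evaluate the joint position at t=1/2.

  seg 0: a=-2 b=25/24 c=0 d=-1/24
  seg 1: a=-1 b=11/12 c=-1/8 d=1/72
S(1/2) = -95/64

Δ: Δ0=1, Δ1=2/3
row 1: diag=8, rhs=-2; c'=3/8, d'=-1/4
back: M1=-1/4
M: M0=0, M1=-1/4, M2=0
seg 0: a=-2, c=M0/2=0, d=(M1−M0)/(6·1)=-1/24, b=Δ0−h0·(2M0+M1)/6=25/24
seg 1: a=-1, c=M1/2=-1/8, d=(M2−M1)/(6·3)=1/72, b=Δ1−h1·(2M1+M2)/6=11/12
t_q=1/2 → seg 0, τ=1/2; S=-2+25/24·τ+0·τ²+-1/24·τ³=-95/64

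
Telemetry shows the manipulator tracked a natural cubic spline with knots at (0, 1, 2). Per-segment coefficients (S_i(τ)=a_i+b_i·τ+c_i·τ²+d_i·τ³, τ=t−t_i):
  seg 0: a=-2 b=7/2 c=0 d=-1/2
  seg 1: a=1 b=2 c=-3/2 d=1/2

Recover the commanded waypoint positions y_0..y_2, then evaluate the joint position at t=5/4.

y_0=-2 y_1=1 y_2=2
S(5/4) = 181/128

y_0 = S_0(0) = a_0 = -2
y_1 = S_1(0) = a_1 = 1
y_2 = S_1(1) = 2
t_q=5/4 is in segment 1 (τ=1/4); S_1(τ)=181/128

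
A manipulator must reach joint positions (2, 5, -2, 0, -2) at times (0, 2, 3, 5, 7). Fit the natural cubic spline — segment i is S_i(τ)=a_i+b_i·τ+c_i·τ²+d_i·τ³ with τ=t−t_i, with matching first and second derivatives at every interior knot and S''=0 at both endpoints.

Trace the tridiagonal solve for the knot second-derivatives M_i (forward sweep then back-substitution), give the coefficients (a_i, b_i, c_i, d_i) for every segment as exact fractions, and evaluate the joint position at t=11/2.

Δ: Δ0=3/2, Δ1=-7, Δ2=1, Δ3=-1
row 1: diag=6, rhs=-51; c'=1/6, d'=-17/2
row 2: denom=6−1·1/6=35/6; d'=(48−1·-17/2)/(35/6)=339/35
row 3: denom=8−2·12/35=256/35; d'=(-12−2·339/35)/(256/35)=-549/128
back: M3=-549/128
back: M2=339/35−12/35·-549/128=357/32
back: M1=-17/2−1/6·357/32=-663/64
M: M0=0, M1=-663/64, M2=357/32, M3=-549/128, M4=0
seg 0: a=2, c=M0/2=0, d=(M1−M0)/(6·2)=-221/256, b=Δ0−h0·(2M0+M1)/6=317/64
seg 1: a=5, c=M1/2=-663/128, d=(M2−M1)/(6·1)=459/128, b=Δ1−h1·(2M1+M2)/6=-173/32
seg 2: a=-2, c=M2/2=357/64, d=(M3−M2)/(6·2)=-659/512, b=Δ2−h2·(2M2+M3)/6=-641/128
seg 3: a=0, c=M3/2=-549/256, d=(M4−M3)/(6·2)=183/512, b=Δ3−h3·(2M3+M4)/6=119/64
t_q=11/2 → seg 3, τ=1/2; S=0+119/64·τ+-549/256·τ²+183/512·τ³=1795/4096

  seg 0: a=2 b=317/64 c=0 d=-221/256
  seg 1: a=5 b=-173/32 c=-663/128 d=459/128
  seg 2: a=-2 b=-641/128 c=357/64 d=-659/512
  seg 3: a=0 b=119/64 c=-549/256 d=183/512
S(11/2) = 1795/4096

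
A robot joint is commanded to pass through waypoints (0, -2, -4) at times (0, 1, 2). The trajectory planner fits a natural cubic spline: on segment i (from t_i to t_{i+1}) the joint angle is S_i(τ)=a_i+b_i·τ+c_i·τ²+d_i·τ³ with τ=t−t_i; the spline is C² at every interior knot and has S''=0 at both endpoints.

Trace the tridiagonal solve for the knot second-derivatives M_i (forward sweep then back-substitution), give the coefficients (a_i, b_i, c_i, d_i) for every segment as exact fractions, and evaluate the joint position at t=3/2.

Δ: Δ0=-2, Δ1=-2
row 1: diag=4, rhs=0; c'=1/4, d'=0
back: M1=0
M: M0=0, M1=0, M2=0
seg 0: a=0, c=M0/2=0, d=(M1−M0)/(6·1)=0, b=Δ0−h0·(2M0+M1)/6=-2
seg 1: a=-2, c=M1/2=0, d=(M2−M1)/(6·1)=0, b=Δ1−h1·(2M1+M2)/6=-2
t_q=3/2 → seg 1, τ=1/2; S=-2+-2·τ+0·τ²+0·τ³=-3

  seg 0: a=0 b=-2 c=0 d=0
  seg 1: a=-2 b=-2 c=0 d=0
S(3/2) = -3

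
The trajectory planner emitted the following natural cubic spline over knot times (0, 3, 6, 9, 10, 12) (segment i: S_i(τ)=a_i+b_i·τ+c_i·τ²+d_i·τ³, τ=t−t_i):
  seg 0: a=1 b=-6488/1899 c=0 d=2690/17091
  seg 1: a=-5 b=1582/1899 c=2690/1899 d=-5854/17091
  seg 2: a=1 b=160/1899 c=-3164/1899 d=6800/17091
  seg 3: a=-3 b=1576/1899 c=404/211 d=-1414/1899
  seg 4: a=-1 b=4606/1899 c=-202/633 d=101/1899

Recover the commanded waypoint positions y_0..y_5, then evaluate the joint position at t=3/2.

y_0=1 y_1=-5 y_2=1 y_3=-3 y_4=-1 y_5=3
S(3/2) = -3033/844

y_0 = S_0(0) = a_0 = 1
y_1 = S_1(0) = a_1 = -5
y_2 = S_2(0) = a_2 = 1
y_3 = S_3(0) = a_3 = -3
y_4 = S_4(0) = a_4 = -1
y_5 = S_4(2) = 3
t_q=3/2 is in segment 0 (τ=3/2); S_0(τ)=-3033/844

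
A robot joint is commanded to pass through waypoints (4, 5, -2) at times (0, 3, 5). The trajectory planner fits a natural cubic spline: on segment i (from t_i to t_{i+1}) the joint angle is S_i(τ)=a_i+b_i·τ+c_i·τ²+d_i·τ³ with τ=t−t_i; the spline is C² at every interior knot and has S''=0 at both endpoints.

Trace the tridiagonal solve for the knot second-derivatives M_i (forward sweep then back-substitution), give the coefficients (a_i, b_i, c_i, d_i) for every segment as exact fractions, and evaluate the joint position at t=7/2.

  seg 0: a=4 b=89/60 c=0 d=-23/180
  seg 1: a=5 b=-59/30 c=-23/20 d=23/120
S(7/2) = 1201/320

Δ: Δ0=1/3, Δ1=-7/2
row 1: diag=10, rhs=-23; c'=1/5, d'=-23/10
back: M1=-23/10
M: M0=0, M1=-23/10, M2=0
seg 0: a=4, c=M0/2=0, d=(M1−M0)/(6·3)=-23/180, b=Δ0−h0·(2M0+M1)/6=89/60
seg 1: a=5, c=M1/2=-23/20, d=(M2−M1)/(6·2)=23/120, b=Δ1−h1·(2M1+M2)/6=-59/30
t_q=7/2 → seg 1, τ=1/2; S=5+-59/30·τ+-23/20·τ²+23/120·τ³=1201/320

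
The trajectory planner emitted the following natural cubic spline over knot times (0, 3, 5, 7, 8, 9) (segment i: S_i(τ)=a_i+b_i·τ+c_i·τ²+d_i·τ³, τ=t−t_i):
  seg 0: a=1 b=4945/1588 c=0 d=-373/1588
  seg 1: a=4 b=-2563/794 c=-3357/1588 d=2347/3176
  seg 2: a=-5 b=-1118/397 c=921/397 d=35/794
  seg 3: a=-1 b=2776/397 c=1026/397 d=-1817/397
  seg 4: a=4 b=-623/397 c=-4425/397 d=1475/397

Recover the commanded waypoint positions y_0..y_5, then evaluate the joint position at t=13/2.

y_0=1 y_1=4 y_2=-5 y_3=-1 y_4=4 y_5=-5
S(13/2) = -24491/6352

y_0 = S_0(0) = a_0 = 1
y_1 = S_1(0) = a_1 = 4
y_2 = S_2(0) = a_2 = -5
y_3 = S_3(0) = a_3 = -1
y_4 = S_4(0) = a_4 = 4
y_5 = S_4(1) = -5
t_q=13/2 is in segment 2 (τ=3/2); S_2(τ)=-24491/6352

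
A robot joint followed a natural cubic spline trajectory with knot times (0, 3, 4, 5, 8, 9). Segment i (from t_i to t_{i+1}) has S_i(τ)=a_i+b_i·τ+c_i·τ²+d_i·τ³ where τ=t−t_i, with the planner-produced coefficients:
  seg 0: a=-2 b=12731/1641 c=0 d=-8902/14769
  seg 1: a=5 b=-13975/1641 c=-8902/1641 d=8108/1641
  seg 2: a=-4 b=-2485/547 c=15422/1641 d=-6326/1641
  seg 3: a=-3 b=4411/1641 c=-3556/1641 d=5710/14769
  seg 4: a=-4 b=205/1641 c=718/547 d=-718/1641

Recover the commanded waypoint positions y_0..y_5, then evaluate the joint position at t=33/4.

y_0 = S_0(0) = a_0 = -2
y_1 = S_1(0) = a_1 = 5
y_2 = S_2(0) = a_2 = -4
y_3 = S_3(0) = a_3 = -3
y_4 = S_4(0) = a_4 = -4
y_5 = S_4(1) = -3
t_q=33/4 is in segment 4 (τ=1/4); S_4(τ)=-68153/17504

y_0=-2 y_1=5 y_2=-4 y_3=-3 y_4=-4 y_5=-3
S(33/4) = -68153/17504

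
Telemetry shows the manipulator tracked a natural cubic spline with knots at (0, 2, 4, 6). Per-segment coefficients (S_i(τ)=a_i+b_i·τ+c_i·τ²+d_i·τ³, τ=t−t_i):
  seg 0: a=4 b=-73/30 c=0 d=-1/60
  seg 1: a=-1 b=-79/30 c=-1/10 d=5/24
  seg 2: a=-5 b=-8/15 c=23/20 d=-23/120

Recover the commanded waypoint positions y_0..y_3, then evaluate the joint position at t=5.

y_0=4 y_1=-1 y_2=-5 y_3=-3
S(5) = -183/40

y_0 = S_0(0) = a_0 = 4
y_1 = S_1(0) = a_1 = -1
y_2 = S_2(0) = a_2 = -5
y_3 = S_2(2) = -3
t_q=5 is in segment 2 (τ=1); S_2(τ)=-183/40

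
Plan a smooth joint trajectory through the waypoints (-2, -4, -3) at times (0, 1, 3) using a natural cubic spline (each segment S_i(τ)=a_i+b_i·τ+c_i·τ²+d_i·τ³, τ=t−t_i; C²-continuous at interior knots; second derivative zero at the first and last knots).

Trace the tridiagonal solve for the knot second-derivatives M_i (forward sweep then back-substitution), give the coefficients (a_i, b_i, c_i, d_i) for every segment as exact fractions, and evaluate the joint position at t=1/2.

Δ: Δ0=-2, Δ1=1/2
row 1: diag=6, rhs=15; c'=1/3, d'=5/2
back: M1=5/2
M: M0=0, M1=5/2, M2=0
seg 0: a=-2, c=M0/2=0, d=(M1−M0)/(6·1)=5/12, b=Δ0−h0·(2M0+M1)/6=-29/12
seg 1: a=-4, c=M1/2=5/4, d=(M2−M1)/(6·2)=-5/24, b=Δ1−h1·(2M1+M2)/6=-7/6
t_q=1/2 → seg 0, τ=1/2; S=-2+-29/12·τ+0·τ²+5/12·τ³=-101/32

  seg 0: a=-2 b=-29/12 c=0 d=5/12
  seg 1: a=-4 b=-7/6 c=5/4 d=-5/24
S(1/2) = -101/32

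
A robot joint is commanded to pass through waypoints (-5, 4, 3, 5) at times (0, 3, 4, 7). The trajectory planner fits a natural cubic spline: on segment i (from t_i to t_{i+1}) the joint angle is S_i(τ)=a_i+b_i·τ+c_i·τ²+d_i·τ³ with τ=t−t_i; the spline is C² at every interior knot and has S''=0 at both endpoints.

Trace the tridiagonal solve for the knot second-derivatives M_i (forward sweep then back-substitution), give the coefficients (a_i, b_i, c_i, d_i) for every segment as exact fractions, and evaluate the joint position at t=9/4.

Δ: Δ0=3, Δ1=-1, Δ2=2/3
row 1: diag=8, rhs=-24; c'=1/8, d'=-3
row 2: denom=8−1·1/8=63/8; d'=(10−1·-3)/(63/8)=104/63
back: M2=104/63
back: M1=-3−1/8·104/63=-202/63
M: M0=0, M1=-202/63, M2=104/63, M3=0
seg 0: a=-5, c=M0/2=0, d=(M1−M0)/(6·3)=-101/567, b=Δ0−h0·(2M0+M1)/6=290/63
seg 1: a=4, c=M1/2=-101/63, d=(M2−M1)/(6·1)=17/21, b=Δ1−h1·(2M1+M2)/6=-13/63
seg 2: a=3, c=M2/2=52/63, d=(M3−M2)/(6·3)=-52/567, b=Δ2−h2·(2M2+M3)/6=-62/63
t_q=9/4 → seg 0, τ=9/4; S=-5+290/63·τ+0·τ²+-101/567·τ³=213/64

  seg 0: a=-5 b=290/63 c=0 d=-101/567
  seg 1: a=4 b=-13/63 c=-101/63 d=17/21
  seg 2: a=3 b=-62/63 c=52/63 d=-52/567
S(9/4) = 213/64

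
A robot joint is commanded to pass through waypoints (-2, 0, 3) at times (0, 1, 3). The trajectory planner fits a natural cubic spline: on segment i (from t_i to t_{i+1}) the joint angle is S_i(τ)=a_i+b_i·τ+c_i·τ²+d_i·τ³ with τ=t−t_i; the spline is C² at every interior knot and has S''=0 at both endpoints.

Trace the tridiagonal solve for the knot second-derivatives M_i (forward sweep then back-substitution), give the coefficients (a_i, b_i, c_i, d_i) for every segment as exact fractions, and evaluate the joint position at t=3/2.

Δ: Δ0=2, Δ1=3/2
row 1: diag=6, rhs=-3; c'=1/3, d'=-1/2
back: M1=-1/2
M: M0=0, M1=-1/2, M2=0
seg 0: a=-2, c=M0/2=0, d=(M1−M0)/(6·1)=-1/12, b=Δ0−h0·(2M0+M1)/6=25/12
seg 1: a=0, c=M1/2=-1/4, d=(M2−M1)/(6·2)=1/24, b=Δ1−h1·(2M1+M2)/6=11/6
t_q=3/2 → seg 1, τ=1/2; S=0+11/6·τ+-1/4·τ²+1/24·τ³=55/64

  seg 0: a=-2 b=25/12 c=0 d=-1/12
  seg 1: a=0 b=11/6 c=-1/4 d=1/24
S(3/2) = 55/64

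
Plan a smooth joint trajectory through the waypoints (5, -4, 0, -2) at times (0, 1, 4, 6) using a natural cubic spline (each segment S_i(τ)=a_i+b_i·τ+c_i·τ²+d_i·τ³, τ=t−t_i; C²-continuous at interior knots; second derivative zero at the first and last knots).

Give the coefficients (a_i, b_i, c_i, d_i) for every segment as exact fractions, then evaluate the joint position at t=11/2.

  seg 0: a=5 b=-2248/213 c=0 d=331/213
  seg 1: a=-4 b=-1255/213 c=331/71 d=-160/213
  seg 2: a=0 b=383/213 c=-149/71 d=149/426
S(11/2) = -959/1136

Δ: Δ0=-9, Δ1=4/3, Δ2=-1
row 1: diag=8, rhs=62; c'=3/8, d'=31/4
row 2: denom=10−3·3/8=71/8; d'=(-14−3·31/4)/(71/8)=-298/71
back: M2=-298/71
back: M1=31/4−3/8·-298/71=662/71
M: M0=0, M1=662/71, M2=-298/71, M3=0
seg 0: a=5, c=M0/2=0, d=(M1−M0)/(6·1)=331/213, b=Δ0−h0·(2M0+M1)/6=-2248/213
seg 1: a=-4, c=M1/2=331/71, d=(M2−M1)/(6·3)=-160/213, b=Δ1−h1·(2M1+M2)/6=-1255/213
seg 2: a=0, c=M2/2=-149/71, d=(M3−M2)/(6·2)=149/426, b=Δ2−h2·(2M2+M3)/6=383/213
t_q=11/2 → seg 2, τ=3/2; S=0+383/213·τ+-149/71·τ²+149/426·τ³=-959/1136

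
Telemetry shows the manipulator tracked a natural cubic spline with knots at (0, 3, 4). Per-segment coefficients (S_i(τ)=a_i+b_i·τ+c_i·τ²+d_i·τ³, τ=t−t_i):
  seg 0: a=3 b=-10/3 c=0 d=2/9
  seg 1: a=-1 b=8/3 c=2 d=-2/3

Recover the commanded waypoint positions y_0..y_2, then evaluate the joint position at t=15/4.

y_0 = S_0(0) = a_0 = 3
y_1 = S_1(0) = a_1 = -1
y_2 = S_1(1) = 3
t_q=15/4 is in segment 1 (τ=3/4); S_1(τ)=59/32

y_0=3 y_1=-1 y_2=3
S(15/4) = 59/32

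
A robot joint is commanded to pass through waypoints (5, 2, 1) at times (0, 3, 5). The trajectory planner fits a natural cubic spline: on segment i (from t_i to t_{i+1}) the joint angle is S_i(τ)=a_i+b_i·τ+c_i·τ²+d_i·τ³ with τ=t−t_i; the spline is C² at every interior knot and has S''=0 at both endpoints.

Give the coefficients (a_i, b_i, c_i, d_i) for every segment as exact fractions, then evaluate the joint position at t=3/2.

Δ: Δ0=-1, Δ1=-1/2
row 1: diag=10, rhs=3; c'=1/5, d'=3/10
back: M1=3/10
M: M0=0, M1=3/10, M2=0
seg 0: a=5, c=M0/2=0, d=(M1−M0)/(6·3)=1/60, b=Δ0−h0·(2M0+M1)/6=-23/20
seg 1: a=2, c=M1/2=3/20, d=(M2−M1)/(6·2)=-1/40, b=Δ1−h1·(2M1+M2)/6=-7/10
t_q=3/2 → seg 0, τ=3/2; S=5+-23/20·τ+0·τ²+1/60·τ³=533/160

  seg 0: a=5 b=-23/20 c=0 d=1/60
  seg 1: a=2 b=-7/10 c=3/20 d=-1/40
S(3/2) = 533/160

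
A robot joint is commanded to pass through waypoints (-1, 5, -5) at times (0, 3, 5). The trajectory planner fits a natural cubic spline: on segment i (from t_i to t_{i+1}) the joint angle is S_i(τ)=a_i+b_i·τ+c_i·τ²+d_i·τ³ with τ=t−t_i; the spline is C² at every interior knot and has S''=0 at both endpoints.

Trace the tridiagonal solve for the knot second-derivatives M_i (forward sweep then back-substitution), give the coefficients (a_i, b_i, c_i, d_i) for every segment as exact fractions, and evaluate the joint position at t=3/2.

  seg 0: a=-1 b=41/10 c=0 d=-7/30
  seg 1: a=5 b=-11/5 c=-21/10 d=7/20
S(3/2) = 349/80

Δ: Δ0=2, Δ1=-5
row 1: diag=10, rhs=-42; c'=1/5, d'=-21/5
back: M1=-21/5
M: M0=0, M1=-21/5, M2=0
seg 0: a=-1, c=M0/2=0, d=(M1−M0)/(6·3)=-7/30, b=Δ0−h0·(2M0+M1)/6=41/10
seg 1: a=5, c=M1/2=-21/10, d=(M2−M1)/(6·2)=7/20, b=Δ1−h1·(2M1+M2)/6=-11/5
t_q=3/2 → seg 0, τ=3/2; S=-1+41/10·τ+0·τ²+-7/30·τ³=349/80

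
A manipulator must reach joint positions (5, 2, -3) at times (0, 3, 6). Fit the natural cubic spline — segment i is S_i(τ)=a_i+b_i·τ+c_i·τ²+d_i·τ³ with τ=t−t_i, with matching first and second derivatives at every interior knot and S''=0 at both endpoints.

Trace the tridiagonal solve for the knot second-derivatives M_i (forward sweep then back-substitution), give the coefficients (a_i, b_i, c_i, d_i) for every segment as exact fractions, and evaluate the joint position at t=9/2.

Δ: Δ0=-1, Δ1=-5/3
row 1: diag=12, rhs=-4; c'=1/4, d'=-1/3
back: M1=-1/3
M: M0=0, M1=-1/3, M2=0
seg 0: a=5, c=M0/2=0, d=(M1−M0)/(6·3)=-1/54, b=Δ0−h0·(2M0+M1)/6=-5/6
seg 1: a=2, c=M1/2=-1/6, d=(M2−M1)/(6·3)=1/54, b=Δ1−h1·(2M1+M2)/6=-4/3
t_q=9/2 → seg 1, τ=3/2; S=2+-4/3·τ+-1/6·τ²+1/54·τ³=-5/16

  seg 0: a=5 b=-5/6 c=0 d=-1/54
  seg 1: a=2 b=-4/3 c=-1/6 d=1/54
S(9/2) = -5/16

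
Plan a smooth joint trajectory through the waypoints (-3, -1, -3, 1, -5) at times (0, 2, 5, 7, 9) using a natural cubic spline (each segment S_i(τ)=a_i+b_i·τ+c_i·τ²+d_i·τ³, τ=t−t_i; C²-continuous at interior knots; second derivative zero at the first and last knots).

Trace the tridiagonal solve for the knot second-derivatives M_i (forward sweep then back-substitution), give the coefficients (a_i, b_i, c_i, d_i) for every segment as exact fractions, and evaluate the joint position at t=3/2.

  seg 0: a=-3 b=847/516 c=0 d=-331/2064
  seg 1: a=-1 b=-73/258 c=-331/344 d=287/1032
  seg 2: a=-3 b=1499/1032 c=265/172 d=-2615/4128
  seg 3: a=1 b=7/516 c=-1555/688 d=1555/4128
S(3/2) = -5939/5504

Δ: Δ0=1, Δ1=-2/3, Δ2=2, Δ3=-3
row 1: diag=10, rhs=-10; c'=3/10, d'=-1
row 2: denom=10−3·3/10=91/10; d'=(16−3·-1)/(91/10)=190/91
row 3: denom=8−2·20/91=688/91; d'=(-30−2·190/91)/(688/91)=-1555/344
back: M3=-1555/344
back: M2=190/91−20/91·-1555/344=265/86
back: M1=-1−3/10·265/86=-331/172
M: M0=0, M1=-331/172, M2=265/86, M3=-1555/344, M4=0
seg 0: a=-3, c=M0/2=0, d=(M1−M0)/(6·2)=-331/2064, b=Δ0−h0·(2M0+M1)/6=847/516
seg 1: a=-1, c=M1/2=-331/344, d=(M2−M1)/(6·3)=287/1032, b=Δ1−h1·(2M1+M2)/6=-73/258
seg 2: a=-3, c=M2/2=265/172, d=(M3−M2)/(6·2)=-2615/4128, b=Δ2−h2·(2M2+M3)/6=1499/1032
seg 3: a=1, c=M3/2=-1555/688, d=(M4−M3)/(6·2)=1555/4128, b=Δ3−h3·(2M3+M4)/6=7/516
t_q=3/2 → seg 0, τ=3/2; S=-3+847/516·τ+0·τ²+-331/2064·τ³=-5939/5504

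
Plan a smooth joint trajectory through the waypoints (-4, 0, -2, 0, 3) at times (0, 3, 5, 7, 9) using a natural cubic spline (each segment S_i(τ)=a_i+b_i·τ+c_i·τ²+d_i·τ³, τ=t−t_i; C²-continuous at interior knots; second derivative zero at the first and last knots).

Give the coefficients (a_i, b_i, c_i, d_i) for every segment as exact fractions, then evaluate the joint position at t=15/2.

  seg 0: a=-4 b=1901/852 c=0 d=-85/852
  seg 1: a=0 b=-197/426 c=-255/284 d=67/213
  seg 2: a=-2 b=-119/426 c=281/284 d=-149/852
  seg 3: a=0 b=673/426 c=-17/284 d=17/1704
S(15/2) = 3527/4544

Δ: Δ0=4/3, Δ1=-1, Δ2=1, Δ3=3/2
row 1: diag=10, rhs=-14; c'=1/5, d'=-7/5
row 2: denom=8−2·1/5=38/5; d'=(12−2·-7/5)/(38/5)=37/19
row 3: denom=8−2·5/19=142/19; d'=(3−2·37/19)/(142/19)=-17/142
back: M3=-17/142
back: M2=37/19−5/19·-17/142=281/142
back: M1=-7/5−1/5·281/142=-255/142
M: M0=0, M1=-255/142, M2=281/142, M3=-17/142, M4=0
seg 0: a=-4, c=M0/2=0, d=(M1−M0)/(6·3)=-85/852, b=Δ0−h0·(2M0+M1)/6=1901/852
seg 1: a=0, c=M1/2=-255/284, d=(M2−M1)/(6·2)=67/213, b=Δ1−h1·(2M1+M2)/6=-197/426
seg 2: a=-2, c=M2/2=281/284, d=(M3−M2)/(6·2)=-149/852, b=Δ2−h2·(2M2+M3)/6=-119/426
seg 3: a=0, c=M3/2=-17/284, d=(M4−M3)/(6·2)=17/1704, b=Δ3−h3·(2M3+M4)/6=673/426
t_q=15/2 → seg 3, τ=1/2; S=0+673/426·τ+-17/284·τ²+17/1704·τ³=3527/4544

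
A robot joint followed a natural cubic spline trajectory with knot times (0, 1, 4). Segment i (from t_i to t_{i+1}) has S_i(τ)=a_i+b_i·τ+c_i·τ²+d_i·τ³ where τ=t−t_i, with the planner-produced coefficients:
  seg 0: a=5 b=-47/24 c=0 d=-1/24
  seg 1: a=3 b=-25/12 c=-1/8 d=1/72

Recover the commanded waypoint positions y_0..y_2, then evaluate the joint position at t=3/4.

y_0 = S_0(0) = a_0 = 5
y_1 = S_1(0) = a_1 = 3
y_2 = S_1(3) = -4
t_q=3/4 is in segment 0 (τ=3/4); S_0(τ)=1799/512

y_0=5 y_1=3 y_2=-4
S(3/4) = 1799/512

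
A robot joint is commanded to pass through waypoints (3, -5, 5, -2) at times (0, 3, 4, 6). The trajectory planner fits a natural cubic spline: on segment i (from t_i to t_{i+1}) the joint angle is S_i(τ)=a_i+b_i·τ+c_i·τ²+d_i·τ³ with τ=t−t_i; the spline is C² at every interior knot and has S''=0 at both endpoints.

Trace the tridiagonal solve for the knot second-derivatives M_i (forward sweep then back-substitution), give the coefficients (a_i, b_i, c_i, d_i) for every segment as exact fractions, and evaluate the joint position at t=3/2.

  seg 0: a=3 b=-2363/282 c=0 d=179/282
  seg 1: a=-5 b=1235/141 c=537/94 d=-1261/282
  seg 2: a=5 b=1909/282 c=-362/47 d=181/141
S(3/2) = -5585/752

Δ: Δ0=-8/3, Δ1=10, Δ2=-7/2
row 1: diag=8, rhs=76; c'=1/8, d'=19/2
row 2: denom=6−1·1/8=47/8; d'=(-81−1·19/2)/(47/8)=-724/47
back: M2=-724/47
back: M1=19/2−1/8·-724/47=537/47
M: M0=0, M1=537/47, M2=-724/47, M3=0
seg 0: a=3, c=M0/2=0, d=(M1−M0)/(6·3)=179/282, b=Δ0−h0·(2M0+M1)/6=-2363/282
seg 1: a=-5, c=M1/2=537/94, d=(M2−M1)/(6·1)=-1261/282, b=Δ1−h1·(2M1+M2)/6=1235/141
seg 2: a=5, c=M2/2=-362/47, d=(M3−M2)/(6·2)=181/141, b=Δ2−h2·(2M2+M3)/6=1909/282
t_q=3/2 → seg 0, τ=3/2; S=3+-2363/282·τ+0·τ²+179/282·τ³=-5585/752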